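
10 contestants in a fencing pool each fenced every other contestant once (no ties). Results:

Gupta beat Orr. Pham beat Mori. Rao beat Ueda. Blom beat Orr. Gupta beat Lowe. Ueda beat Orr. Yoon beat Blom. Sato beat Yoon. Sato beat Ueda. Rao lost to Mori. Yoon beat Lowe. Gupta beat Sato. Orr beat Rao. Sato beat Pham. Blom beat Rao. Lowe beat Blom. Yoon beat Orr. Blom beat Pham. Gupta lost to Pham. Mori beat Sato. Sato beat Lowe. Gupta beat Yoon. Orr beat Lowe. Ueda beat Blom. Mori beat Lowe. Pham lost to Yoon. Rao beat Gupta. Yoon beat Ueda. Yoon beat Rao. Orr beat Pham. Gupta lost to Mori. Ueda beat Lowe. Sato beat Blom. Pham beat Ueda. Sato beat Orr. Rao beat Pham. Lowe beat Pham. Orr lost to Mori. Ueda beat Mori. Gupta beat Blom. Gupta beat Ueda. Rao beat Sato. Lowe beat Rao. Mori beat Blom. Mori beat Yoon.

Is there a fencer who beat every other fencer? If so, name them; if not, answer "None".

Highest win total is Mori with 7 (out of 9 possible).
Mori lost to Pham, Ueda, so no fencer went undefeated.

None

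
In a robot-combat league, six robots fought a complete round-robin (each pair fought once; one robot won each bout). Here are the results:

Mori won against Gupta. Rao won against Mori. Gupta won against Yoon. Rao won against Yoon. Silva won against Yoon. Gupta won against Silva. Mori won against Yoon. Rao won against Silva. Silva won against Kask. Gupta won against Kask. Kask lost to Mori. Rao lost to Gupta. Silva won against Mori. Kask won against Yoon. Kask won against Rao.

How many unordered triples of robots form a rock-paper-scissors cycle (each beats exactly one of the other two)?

Win totals: Mori 3, Yoon 0, Rao 3, Gupta 4, Silva 3, Kask 2.
A robot with w wins dominates both others in C(w,2) triples; summing gives 3 + 0 + 3 + 6 + 3 + 1 = 16 transitive triples.
Total triples C(6,3) = 20, so cyclic triples = 20 − 16 = 4.

4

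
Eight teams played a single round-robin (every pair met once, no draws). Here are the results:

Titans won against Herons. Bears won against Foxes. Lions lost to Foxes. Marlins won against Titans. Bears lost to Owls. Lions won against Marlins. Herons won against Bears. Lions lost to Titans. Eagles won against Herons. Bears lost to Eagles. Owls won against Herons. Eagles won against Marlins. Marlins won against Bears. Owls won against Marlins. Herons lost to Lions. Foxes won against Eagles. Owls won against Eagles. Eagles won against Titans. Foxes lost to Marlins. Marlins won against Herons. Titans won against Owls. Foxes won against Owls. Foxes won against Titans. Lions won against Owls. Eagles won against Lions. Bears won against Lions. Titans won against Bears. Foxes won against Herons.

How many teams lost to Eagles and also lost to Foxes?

3

Eagles beat: Titans, Lions, Bears, Marlins, Herons.
Foxes beat: Titans, Lions, Eagles, Owls, Herons.
Both beat: Titans, Lions, Herons — 3.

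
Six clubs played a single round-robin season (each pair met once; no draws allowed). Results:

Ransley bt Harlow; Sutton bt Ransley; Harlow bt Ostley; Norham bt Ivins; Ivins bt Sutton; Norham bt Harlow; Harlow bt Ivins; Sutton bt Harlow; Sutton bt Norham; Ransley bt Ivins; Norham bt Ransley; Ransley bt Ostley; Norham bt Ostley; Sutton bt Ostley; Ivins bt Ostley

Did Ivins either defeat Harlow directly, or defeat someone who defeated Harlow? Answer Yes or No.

Yes

Ivins did not beat Harlow directly.
Ivins beat Sutton, Ostley. Of those, Sutton beat Harlow.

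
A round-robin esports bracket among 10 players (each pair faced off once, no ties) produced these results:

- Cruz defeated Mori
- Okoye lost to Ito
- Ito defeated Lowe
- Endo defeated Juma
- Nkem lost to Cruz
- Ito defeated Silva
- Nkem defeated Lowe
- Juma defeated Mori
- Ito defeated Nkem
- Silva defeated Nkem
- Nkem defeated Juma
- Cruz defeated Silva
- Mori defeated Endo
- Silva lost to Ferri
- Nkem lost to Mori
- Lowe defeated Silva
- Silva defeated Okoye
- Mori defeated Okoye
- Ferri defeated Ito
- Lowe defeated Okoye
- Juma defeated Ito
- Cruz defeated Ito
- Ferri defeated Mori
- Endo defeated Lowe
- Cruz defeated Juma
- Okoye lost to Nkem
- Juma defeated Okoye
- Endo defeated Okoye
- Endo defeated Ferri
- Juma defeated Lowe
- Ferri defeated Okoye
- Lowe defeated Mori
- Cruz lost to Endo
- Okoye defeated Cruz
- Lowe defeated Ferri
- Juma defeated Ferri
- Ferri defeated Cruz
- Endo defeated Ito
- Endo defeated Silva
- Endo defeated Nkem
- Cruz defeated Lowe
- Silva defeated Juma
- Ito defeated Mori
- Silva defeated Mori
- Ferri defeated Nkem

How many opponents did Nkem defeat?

3

Nkem's results: beat Okoye, Lowe, Juma; lost to Ito, Endo, Ferri, Mori, Silva, Cruz.
That is 3 wins.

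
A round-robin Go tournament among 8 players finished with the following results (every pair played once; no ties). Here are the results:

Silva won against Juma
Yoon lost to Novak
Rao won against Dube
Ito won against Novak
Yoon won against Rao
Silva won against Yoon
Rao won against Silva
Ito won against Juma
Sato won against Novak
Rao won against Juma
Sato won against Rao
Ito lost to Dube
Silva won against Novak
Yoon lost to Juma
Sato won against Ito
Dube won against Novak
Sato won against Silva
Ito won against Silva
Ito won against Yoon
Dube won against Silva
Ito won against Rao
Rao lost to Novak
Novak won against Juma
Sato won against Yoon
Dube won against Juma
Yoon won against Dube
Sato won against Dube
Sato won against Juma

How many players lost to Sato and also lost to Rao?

Sato beat: Novak, Dube, Ito, Silva, Yoon, Rao, Juma.
Rao beat: Dube, Silva, Juma.
Both beat: Dube, Silva, Juma — 3.

3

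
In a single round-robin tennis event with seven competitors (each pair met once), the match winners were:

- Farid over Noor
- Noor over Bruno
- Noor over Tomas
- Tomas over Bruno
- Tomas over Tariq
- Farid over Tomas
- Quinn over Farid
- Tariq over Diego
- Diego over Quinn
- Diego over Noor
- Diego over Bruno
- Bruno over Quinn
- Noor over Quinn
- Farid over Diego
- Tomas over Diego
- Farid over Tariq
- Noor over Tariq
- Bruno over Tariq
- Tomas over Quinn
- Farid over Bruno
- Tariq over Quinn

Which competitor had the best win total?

Win totals: Bruno 2, Quinn 1, Tomas 4, Tariq 2, Diego 3, Farid 5, Noor 4.
Farid leads with 5 wins (next highest: 4).

Farid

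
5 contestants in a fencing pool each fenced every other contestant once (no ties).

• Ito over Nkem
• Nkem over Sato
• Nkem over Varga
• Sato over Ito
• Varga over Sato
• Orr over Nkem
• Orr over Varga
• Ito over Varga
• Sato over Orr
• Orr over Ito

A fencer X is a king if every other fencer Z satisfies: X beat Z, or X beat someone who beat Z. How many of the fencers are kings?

Varga cannot reach Nkem in two steps.
Nkem reaches everyone (king).
Ito cannot reach Orr in two steps.
Orr reaches everyone (king).
Sato reaches everyone (king).
Kings: Nkem, Orr, Sato — 3.

3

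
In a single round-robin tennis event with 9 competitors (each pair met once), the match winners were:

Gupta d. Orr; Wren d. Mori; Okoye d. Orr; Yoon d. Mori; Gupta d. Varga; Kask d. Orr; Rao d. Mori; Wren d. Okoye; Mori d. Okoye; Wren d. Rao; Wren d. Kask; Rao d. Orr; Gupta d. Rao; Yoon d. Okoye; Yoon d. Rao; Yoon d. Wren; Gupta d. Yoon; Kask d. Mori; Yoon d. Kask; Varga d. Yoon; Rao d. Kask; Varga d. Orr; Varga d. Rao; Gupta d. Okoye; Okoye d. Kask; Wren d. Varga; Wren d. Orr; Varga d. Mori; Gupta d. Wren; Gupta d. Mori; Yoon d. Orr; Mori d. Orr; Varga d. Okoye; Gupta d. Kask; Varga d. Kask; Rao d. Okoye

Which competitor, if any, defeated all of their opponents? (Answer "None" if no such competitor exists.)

Gupta

Gupta has 8 wins out of 8 opponents — a perfect record.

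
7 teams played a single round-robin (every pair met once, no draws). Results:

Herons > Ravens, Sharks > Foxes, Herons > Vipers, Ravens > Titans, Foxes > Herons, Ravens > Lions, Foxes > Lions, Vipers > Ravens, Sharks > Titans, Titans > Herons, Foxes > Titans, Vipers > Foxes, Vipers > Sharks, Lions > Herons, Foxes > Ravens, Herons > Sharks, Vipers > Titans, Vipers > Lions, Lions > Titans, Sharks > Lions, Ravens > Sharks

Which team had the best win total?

Vipers

Win totals: Sharks 3, Titans 1, Lions 2, Ravens 3, Herons 3, Vipers 5, Foxes 4.
Vipers leads with 5 wins (next highest: 4).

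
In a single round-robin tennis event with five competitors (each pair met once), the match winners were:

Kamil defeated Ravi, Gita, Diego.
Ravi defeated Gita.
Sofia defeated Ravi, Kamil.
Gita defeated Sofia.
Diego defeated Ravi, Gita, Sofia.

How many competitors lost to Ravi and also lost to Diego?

1

Ravi beat: Gita.
Diego beat: Ravi, Sofia, Gita.
Both beat: Gita — 1.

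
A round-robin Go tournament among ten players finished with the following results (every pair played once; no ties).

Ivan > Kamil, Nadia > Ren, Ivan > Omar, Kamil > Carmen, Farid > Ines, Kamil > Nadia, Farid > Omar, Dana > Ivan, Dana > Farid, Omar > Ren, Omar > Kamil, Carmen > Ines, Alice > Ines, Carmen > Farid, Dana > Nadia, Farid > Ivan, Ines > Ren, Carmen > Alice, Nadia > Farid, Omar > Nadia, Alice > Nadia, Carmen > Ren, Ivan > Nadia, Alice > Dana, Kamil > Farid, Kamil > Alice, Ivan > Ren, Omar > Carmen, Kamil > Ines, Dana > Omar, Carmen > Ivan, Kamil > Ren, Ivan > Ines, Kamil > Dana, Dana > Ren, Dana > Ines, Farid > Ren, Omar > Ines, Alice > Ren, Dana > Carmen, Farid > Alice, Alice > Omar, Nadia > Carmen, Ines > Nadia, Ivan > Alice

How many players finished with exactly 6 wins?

1

Win totals: Carmen 5, Dana 7, Omar 5, Ivan 6, Nadia 3, Kamil 7, Ren 0, Ines 2, Alice 5, Farid 5.
Exactly 6: Ivan — 1 player.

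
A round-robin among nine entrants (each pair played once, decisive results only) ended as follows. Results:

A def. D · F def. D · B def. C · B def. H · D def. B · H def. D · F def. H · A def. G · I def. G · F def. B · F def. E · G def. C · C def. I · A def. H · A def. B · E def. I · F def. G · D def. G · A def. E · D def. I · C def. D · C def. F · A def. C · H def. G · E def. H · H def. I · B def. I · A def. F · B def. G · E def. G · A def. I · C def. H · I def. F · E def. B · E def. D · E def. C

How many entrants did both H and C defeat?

H beat: D, G, I.
C beat: D, F, H, I.
Both beat: D, I — 2.

2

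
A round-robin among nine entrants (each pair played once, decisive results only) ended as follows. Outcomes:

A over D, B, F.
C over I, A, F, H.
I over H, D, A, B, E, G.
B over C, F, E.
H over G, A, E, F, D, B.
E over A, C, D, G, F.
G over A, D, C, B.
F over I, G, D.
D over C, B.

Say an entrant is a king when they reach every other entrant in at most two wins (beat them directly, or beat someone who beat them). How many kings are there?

7

A cannot reach H in two steps.
B reaches everyone (king).
C reaches everyone (king).
D cannot reach G in two steps.
E reaches everyone (king).
F reaches everyone (king).
G reaches everyone (king).
H reaches everyone (king).
I reaches everyone (king).
Kings: B, C, E, F, G, H, I — 7.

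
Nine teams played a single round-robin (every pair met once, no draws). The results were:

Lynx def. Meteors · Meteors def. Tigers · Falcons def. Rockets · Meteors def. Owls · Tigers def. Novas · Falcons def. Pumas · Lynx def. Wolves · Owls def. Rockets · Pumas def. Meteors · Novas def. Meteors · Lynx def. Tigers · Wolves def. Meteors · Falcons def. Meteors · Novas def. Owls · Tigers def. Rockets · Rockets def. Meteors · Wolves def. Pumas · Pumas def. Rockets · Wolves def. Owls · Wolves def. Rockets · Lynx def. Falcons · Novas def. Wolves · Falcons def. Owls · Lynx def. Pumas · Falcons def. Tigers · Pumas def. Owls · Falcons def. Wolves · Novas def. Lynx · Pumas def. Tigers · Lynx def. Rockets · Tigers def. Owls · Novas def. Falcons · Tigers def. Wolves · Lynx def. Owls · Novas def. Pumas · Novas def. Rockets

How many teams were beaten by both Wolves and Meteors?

Wolves beat: Rockets, Meteors, Owls, Pumas.
Meteors beat: Tigers, Owls.
Both beat: Owls — 1.

1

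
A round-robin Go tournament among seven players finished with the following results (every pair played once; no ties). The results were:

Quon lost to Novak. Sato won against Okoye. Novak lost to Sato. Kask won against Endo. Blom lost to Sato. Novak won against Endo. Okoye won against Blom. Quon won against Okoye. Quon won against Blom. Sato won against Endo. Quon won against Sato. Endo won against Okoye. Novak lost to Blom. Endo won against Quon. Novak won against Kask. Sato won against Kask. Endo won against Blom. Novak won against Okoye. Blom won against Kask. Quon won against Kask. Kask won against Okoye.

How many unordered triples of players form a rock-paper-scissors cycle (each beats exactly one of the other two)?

Win totals: Quon 4, Endo 3, Blom 2, Kask 2, Sato 5, Okoye 1, Novak 4.
A player with w wins dominates both others in C(w,2) triples; summing gives 6 + 3 + 1 + 1 + 10 + 0 + 6 = 27 transitive triples.
Total triples C(7,3) = 35, so cyclic triples = 35 − 27 = 8.

8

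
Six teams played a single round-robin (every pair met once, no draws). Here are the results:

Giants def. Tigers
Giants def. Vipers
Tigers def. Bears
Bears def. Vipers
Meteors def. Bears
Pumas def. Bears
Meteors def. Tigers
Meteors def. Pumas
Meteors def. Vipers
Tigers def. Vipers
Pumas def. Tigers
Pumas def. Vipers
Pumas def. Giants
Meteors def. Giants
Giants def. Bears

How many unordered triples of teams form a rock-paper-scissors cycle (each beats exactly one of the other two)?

0

Of the C(6,3) = 20 triples, the cyclic ones are: none.
That is 0.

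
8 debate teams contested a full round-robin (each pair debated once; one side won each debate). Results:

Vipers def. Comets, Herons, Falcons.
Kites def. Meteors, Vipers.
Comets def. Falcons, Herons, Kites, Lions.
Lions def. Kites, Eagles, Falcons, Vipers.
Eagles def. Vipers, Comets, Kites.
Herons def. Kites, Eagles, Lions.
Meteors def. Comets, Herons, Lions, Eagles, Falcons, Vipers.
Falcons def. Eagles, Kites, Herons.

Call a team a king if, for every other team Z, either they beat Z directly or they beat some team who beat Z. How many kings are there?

Kites reaches everyone (king).
Eagles reaches everyone (king).
Herons reaches everyone (king).
Vipers cannot reach Meteors in two steps.
Comets reaches everyone (king).
Meteors reaches everyone (king).
Falcons reaches everyone (king).
Lions reaches everyone (king).
Kings: Kites, Eagles, Herons, Comets, Meteors, Falcons, Lions — 7.

7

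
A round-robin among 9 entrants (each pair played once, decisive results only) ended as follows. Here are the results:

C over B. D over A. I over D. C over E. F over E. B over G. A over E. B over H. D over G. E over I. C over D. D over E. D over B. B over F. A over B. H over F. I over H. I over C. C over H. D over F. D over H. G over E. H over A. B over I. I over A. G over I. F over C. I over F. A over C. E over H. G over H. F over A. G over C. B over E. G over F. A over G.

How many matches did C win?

C's results: beat B, D, E, H; lost to A, F, G, I.
That is 4 wins.

4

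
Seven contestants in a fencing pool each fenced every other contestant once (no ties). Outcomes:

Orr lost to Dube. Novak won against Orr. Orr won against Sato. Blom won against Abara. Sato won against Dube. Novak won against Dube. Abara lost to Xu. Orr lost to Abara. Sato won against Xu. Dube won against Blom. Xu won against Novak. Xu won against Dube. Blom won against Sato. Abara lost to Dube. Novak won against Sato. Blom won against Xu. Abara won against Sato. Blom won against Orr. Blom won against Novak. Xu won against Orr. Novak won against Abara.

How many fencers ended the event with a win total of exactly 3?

Win totals: Novak 4, Abara 2, Blom 5, Sato 2, Dube 3, Xu 4, Orr 1.
Exactly 3: Dube — 1 fencer.

1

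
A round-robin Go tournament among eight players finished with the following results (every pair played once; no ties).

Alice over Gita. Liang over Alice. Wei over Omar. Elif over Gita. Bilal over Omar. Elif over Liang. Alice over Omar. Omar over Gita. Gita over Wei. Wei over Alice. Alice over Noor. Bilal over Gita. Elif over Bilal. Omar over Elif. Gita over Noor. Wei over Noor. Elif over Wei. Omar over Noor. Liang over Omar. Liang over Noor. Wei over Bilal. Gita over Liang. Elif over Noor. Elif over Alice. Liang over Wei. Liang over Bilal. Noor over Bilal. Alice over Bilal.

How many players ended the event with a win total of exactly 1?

1

Win totals: Alice 4, Wei 4, Noor 1, Omar 3, Gita 3, Elif 6, Bilal 2, Liang 5.
Exactly 1: Noor — 1 player.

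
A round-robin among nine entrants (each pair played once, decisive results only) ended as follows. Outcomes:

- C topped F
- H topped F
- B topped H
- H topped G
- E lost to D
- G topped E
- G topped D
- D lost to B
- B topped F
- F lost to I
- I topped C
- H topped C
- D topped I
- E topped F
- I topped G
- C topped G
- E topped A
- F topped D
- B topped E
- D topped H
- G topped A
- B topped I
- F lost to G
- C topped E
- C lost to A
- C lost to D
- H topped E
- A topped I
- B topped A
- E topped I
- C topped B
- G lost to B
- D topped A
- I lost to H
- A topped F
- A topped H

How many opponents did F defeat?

F's results: beat D; lost to A, B, C, E, G, H, I.
That is 1 win.

1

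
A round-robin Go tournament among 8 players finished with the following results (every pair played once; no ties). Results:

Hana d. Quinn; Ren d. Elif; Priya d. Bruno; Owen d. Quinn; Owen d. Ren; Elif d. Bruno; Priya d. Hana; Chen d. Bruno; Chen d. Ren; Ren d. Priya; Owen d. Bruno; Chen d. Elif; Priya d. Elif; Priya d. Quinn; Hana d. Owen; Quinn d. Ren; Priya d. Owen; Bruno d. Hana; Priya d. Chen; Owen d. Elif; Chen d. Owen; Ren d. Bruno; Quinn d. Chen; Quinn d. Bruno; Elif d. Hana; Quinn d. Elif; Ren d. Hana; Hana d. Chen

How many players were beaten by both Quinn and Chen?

Quinn beat: Ren, Elif, Chen, Bruno.
Chen beat: Owen, Ren, Elif, Bruno.
Both beat: Ren, Elif, Bruno — 3.

3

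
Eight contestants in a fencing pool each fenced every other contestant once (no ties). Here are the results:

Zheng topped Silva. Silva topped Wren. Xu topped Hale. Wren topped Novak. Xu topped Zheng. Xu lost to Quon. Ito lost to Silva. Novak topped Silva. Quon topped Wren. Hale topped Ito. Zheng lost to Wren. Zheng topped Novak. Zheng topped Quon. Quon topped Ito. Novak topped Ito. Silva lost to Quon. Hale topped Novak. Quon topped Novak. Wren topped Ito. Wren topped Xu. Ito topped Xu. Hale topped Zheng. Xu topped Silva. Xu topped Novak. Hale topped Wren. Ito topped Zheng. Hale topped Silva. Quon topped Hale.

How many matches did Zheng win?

Zheng's results: beat Silva, Quon, Novak; lost to Ito, Hale, Wren, Xu.
That is 3 wins.

3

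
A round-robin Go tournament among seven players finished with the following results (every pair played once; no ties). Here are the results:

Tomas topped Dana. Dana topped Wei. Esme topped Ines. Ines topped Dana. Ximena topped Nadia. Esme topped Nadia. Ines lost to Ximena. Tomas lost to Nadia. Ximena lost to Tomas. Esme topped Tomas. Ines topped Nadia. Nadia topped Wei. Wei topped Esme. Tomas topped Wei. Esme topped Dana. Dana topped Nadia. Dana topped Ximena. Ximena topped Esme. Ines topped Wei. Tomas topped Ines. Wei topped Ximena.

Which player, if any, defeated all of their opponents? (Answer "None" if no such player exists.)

None

Highest win total is Tomas with 4 (out of 6 possible).
Tomas lost to Nadia, Esme, so no player went undefeated.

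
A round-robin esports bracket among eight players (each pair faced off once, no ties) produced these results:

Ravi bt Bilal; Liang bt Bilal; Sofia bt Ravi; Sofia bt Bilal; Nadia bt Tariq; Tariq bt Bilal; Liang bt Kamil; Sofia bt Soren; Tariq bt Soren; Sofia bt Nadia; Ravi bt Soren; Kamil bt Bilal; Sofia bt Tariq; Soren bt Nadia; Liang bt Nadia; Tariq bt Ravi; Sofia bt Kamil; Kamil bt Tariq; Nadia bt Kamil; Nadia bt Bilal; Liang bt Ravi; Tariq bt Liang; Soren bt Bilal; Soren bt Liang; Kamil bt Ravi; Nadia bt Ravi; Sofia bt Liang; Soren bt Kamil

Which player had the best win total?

Win totals: Tariq 4, Soren 4, Bilal 0, Liang 4, Ravi 2, Nadia 4, Sofia 7, Kamil 3.
Sofia leads with 7 wins (next highest: 4).

Sofia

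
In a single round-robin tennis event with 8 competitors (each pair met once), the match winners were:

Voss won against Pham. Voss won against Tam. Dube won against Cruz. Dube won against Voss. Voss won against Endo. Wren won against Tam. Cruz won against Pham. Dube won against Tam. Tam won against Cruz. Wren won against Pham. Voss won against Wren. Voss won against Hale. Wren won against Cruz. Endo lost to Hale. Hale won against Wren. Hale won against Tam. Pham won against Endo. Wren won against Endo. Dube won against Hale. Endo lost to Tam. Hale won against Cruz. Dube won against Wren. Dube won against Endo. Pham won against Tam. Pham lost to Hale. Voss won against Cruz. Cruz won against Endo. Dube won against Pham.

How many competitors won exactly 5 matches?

Win totals: Tam 2, Wren 4, Dube 7, Pham 2, Cruz 2, Voss 6, Hale 5, Endo 0.
Exactly 5: Hale — 1 competitor.

1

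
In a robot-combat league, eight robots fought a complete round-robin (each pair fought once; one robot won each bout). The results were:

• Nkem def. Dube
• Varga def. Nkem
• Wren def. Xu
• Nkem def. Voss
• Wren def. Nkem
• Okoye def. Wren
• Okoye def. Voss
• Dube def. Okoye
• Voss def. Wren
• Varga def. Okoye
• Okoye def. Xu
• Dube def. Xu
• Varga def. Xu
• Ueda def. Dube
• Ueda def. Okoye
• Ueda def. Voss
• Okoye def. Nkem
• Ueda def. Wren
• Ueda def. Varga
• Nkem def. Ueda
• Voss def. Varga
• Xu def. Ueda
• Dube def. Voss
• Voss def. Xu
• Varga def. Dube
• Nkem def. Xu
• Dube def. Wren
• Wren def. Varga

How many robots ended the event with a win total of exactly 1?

1

Win totals: Nkem 4, Wren 3, Okoye 4, Dube 4, Ueda 5, Xu 1, Voss 3, Varga 4.
Exactly 1: Xu — 1 robot.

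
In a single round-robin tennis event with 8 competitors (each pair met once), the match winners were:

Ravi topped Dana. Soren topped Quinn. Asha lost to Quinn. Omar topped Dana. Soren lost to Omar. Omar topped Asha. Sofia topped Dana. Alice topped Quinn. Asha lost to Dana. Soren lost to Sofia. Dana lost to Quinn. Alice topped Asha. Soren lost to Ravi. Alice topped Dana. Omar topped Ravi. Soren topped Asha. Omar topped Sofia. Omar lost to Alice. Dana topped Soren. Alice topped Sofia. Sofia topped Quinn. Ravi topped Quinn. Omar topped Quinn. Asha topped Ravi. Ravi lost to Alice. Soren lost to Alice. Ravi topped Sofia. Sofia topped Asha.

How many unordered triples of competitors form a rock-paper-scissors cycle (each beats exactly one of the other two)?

5

Win totals: Asha 1, Omar 6, Sofia 4, Dana 2, Ravi 4, Quinn 2, Soren 2, Alice 7.
A competitor with w wins dominates both others in C(w,2) triples; summing gives 0 + 15 + 6 + 1 + 6 + 1 + 1 + 21 = 51 transitive triples.
Total triples C(8,3) = 56, so cyclic triples = 56 − 51 = 5.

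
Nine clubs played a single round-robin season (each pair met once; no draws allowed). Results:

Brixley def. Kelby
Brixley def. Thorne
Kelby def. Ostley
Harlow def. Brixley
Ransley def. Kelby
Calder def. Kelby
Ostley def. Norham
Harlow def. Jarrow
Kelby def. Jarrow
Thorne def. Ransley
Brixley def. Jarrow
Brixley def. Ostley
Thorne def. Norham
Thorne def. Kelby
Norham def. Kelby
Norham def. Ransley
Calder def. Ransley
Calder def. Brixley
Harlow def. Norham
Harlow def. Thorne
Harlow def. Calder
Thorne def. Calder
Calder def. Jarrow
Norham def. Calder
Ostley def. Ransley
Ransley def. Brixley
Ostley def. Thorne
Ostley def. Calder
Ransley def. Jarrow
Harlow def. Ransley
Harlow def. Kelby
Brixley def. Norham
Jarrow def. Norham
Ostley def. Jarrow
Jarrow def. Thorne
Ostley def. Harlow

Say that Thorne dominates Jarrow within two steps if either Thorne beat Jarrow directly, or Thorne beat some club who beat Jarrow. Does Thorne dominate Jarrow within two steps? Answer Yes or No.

Thorne did not beat Jarrow directly.
Thorne beat Calder, Ransley, Norham, Kelby. Of those, Calder beat Jarrow.

Yes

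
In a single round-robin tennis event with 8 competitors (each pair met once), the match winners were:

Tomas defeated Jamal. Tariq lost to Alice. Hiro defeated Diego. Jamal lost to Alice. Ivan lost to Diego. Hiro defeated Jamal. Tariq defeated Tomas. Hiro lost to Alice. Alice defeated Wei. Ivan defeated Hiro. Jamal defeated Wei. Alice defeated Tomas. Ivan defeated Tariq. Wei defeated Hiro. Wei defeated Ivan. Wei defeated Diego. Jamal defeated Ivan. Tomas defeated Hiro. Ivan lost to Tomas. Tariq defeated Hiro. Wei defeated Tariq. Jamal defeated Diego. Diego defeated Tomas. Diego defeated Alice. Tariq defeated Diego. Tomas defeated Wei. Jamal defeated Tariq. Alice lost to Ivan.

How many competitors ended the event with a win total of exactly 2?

1

Win totals: Diego 3, Hiro 2, Ivan 3, Tariq 3, Tomas 4, Wei 4, Jamal 4, Alice 5.
Exactly 2: Hiro — 1 competitor.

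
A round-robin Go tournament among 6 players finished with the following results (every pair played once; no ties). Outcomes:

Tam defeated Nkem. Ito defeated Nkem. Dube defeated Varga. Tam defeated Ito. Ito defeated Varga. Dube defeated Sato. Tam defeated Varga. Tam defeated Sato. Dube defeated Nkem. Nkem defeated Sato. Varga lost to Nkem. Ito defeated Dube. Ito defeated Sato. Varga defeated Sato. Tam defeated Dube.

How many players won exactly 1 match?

Win totals: Dube 3, Varga 1, Tam 5, Ito 4, Nkem 2, Sato 0.
Exactly 1: Varga — 1 player.

1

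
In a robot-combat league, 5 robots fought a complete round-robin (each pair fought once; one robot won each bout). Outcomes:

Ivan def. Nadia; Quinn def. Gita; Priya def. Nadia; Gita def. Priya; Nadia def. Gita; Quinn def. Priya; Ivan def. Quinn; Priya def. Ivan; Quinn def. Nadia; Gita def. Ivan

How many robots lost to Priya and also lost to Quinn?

1

Priya beat: Ivan, Nadia.
Quinn beat: Priya, Gita, Nadia.
Both beat: Nadia — 1.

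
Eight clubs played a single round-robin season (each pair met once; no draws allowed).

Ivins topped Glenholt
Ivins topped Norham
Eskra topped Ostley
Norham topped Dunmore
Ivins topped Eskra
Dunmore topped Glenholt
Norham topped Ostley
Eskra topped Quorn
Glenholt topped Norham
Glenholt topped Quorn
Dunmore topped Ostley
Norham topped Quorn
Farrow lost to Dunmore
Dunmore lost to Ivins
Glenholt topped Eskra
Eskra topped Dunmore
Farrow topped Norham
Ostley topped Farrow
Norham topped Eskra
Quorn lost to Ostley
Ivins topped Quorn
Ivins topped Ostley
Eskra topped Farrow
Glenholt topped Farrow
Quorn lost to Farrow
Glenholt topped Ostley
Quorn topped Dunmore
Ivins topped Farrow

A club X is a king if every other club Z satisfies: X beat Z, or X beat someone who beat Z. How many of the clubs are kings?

Dunmore cannot reach Ivins in two steps.
Ivins reaches everyone (king).
Ostley cannot reach Ivins, Glenholt, Eskra in two steps.
Glenholt cannot reach Ivins in two steps.
Eskra cannot reach Ivins in two steps.
Norham cannot reach Ivins in two steps.
Farrow cannot reach Ivins, Glenholt in two steps.
Quorn cannot reach Ivins, Eskra, Norham in two steps.
Kings: Ivins — 1.

1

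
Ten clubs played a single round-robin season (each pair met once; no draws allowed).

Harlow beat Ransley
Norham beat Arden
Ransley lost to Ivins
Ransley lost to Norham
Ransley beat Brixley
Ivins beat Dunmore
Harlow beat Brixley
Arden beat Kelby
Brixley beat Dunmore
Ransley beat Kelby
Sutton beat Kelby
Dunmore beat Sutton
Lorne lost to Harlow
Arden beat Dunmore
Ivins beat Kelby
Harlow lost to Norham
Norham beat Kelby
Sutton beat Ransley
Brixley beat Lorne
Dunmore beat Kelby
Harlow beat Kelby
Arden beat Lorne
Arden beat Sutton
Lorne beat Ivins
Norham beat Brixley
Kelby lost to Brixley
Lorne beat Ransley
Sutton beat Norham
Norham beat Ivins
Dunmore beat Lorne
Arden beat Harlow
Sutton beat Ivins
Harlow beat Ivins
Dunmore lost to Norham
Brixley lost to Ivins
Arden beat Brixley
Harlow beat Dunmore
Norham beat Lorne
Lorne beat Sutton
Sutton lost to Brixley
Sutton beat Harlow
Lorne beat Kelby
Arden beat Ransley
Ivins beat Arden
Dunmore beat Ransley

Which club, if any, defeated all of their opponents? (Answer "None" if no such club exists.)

None

Highest win total is Norham with 8 (out of 9 possible).
Norham lost to Sutton, so no club went undefeated.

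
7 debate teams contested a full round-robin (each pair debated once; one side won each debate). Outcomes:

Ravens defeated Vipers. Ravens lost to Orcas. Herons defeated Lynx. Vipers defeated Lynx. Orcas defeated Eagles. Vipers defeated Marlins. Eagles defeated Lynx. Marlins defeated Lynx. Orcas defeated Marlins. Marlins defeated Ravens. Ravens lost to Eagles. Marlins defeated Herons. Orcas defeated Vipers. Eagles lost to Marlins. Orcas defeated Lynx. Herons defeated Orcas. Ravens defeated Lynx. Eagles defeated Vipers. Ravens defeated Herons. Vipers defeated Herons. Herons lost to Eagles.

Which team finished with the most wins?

Win totals: Ravens 3, Eagles 4, Lynx 0, Orcas 5, Vipers 3, Marlins 4, Herons 2.
Orcas leads with 5 wins (next highest: 4).

Orcas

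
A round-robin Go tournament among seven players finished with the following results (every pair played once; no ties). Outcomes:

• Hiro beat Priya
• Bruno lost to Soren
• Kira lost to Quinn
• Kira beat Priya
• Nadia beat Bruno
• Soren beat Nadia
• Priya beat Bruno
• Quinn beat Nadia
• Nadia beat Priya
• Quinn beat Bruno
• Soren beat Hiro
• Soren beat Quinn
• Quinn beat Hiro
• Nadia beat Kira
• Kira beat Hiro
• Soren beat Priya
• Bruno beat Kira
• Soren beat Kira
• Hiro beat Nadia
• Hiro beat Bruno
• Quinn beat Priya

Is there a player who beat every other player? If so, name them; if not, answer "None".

Soren

Soren has 6 wins out of 6 opponents — a perfect record.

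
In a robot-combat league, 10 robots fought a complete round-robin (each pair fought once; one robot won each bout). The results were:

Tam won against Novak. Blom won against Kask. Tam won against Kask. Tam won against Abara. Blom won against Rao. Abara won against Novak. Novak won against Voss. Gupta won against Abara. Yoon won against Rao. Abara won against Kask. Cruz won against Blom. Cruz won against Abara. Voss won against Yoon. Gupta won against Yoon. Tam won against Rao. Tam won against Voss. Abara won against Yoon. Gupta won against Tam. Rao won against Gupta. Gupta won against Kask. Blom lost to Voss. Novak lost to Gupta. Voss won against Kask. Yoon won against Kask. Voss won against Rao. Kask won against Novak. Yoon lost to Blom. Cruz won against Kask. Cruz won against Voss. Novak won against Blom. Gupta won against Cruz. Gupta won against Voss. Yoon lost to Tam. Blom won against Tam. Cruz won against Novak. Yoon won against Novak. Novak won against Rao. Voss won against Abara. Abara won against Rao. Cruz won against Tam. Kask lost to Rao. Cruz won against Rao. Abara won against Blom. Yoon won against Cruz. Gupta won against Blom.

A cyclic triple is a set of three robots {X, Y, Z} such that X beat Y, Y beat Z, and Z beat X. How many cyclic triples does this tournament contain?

20

Win totals: Kask 1, Yoon 4, Novak 3, Cruz 7, Rao 2, Tam 6, Blom 4, Voss 5, Abara 5, Gupta 8.
A robot with w wins dominates both others in C(w,2) triples; summing gives 0 + 6 + 3 + 21 + 1 + 15 + 6 + 10 + 10 + 28 = 100 transitive triples.
Total triples C(10,3) = 120, so cyclic triples = 120 − 100 = 20.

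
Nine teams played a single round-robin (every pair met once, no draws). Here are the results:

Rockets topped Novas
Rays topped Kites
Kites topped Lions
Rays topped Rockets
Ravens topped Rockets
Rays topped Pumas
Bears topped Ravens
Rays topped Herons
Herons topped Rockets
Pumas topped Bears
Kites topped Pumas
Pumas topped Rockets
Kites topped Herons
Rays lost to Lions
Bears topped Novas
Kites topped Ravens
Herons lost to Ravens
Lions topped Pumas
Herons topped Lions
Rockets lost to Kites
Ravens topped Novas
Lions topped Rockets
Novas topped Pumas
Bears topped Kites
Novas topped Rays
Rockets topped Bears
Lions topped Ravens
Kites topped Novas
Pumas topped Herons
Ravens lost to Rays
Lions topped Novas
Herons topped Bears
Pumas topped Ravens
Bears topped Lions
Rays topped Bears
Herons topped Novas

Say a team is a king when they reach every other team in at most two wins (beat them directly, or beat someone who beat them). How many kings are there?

Bears reaches everyone (king).
Pumas cannot reach Rays in two steps.
Lions reaches everyone (king).
Rays reaches everyone (king).
Rockets cannot reach Herons in two steps.
Kites reaches everyone (king).
Ravens cannot reach Kites in two steps.
Herons reaches everyone (king).
Novas cannot reach Lions in two steps.
Kings: Bears, Lions, Rays, Kites, Herons — 5.

5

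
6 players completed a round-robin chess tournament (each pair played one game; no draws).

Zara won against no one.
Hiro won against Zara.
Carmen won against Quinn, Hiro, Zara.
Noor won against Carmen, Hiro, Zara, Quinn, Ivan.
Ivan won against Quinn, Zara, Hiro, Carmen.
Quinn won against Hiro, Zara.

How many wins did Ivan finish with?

Ivan's results: beat Quinn, Zara, Carmen, Hiro; lost to Noor.
That is 4 wins.

4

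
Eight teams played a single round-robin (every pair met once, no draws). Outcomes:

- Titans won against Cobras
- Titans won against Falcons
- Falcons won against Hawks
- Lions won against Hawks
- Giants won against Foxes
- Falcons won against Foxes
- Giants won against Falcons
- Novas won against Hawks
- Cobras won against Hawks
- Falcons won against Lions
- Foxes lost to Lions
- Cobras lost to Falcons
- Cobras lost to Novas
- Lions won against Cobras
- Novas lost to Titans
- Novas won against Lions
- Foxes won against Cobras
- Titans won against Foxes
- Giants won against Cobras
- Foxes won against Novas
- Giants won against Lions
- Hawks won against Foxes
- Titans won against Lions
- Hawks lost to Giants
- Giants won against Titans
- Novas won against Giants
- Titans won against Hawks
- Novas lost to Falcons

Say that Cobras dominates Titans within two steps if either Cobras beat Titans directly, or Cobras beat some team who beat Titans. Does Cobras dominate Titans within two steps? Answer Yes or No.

Cobras did not beat Titans directly.
Cobras beat Hawks, but each of them lost to Titans. No two-step path.

No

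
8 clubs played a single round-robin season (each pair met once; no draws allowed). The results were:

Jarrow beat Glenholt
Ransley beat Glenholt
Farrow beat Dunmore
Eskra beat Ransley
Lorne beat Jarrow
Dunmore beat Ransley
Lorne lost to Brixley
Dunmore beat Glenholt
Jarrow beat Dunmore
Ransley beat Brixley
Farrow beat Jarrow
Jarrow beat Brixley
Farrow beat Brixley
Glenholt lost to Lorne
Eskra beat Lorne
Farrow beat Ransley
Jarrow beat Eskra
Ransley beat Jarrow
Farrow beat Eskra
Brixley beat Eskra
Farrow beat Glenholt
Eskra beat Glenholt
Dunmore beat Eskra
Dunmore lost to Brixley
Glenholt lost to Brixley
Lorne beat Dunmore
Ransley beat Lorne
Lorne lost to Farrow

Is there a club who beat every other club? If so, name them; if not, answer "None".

Farrow has 7 wins out of 7 opponents — a perfect record.

Farrow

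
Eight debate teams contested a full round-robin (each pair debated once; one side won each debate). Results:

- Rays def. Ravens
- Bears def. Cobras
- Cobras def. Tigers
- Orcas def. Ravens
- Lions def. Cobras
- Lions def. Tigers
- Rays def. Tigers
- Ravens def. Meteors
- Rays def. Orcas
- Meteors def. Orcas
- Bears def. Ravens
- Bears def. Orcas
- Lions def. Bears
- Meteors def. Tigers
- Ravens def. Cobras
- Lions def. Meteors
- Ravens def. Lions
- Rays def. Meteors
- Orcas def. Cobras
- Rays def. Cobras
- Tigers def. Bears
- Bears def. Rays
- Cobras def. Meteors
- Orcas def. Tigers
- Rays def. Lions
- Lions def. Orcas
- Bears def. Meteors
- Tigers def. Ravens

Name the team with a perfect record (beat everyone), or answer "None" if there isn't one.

Highest win total is Rays with 6 (out of 7 possible).
Rays lost to Bears, so no team went undefeated.

None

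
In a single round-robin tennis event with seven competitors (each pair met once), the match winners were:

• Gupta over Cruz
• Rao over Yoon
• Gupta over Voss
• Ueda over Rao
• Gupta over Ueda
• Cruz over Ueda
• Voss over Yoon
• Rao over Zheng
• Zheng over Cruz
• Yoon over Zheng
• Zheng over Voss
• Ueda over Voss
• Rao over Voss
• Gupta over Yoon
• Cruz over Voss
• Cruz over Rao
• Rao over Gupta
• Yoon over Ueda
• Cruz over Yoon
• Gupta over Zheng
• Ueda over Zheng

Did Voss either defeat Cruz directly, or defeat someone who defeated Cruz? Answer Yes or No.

Voss did not beat Cruz directly.
Voss beat Yoon, but each of them lost to Cruz. No two-step path.

No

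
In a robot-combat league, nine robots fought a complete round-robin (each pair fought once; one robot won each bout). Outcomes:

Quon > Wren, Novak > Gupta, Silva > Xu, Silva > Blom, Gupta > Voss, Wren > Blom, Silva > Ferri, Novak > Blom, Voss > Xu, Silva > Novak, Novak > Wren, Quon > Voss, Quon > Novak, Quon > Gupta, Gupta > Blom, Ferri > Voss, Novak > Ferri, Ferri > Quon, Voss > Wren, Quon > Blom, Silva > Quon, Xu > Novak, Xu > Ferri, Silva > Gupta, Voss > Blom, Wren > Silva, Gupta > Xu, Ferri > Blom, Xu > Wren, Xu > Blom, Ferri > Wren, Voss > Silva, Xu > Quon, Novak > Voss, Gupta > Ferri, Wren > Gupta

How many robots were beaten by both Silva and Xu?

4

Silva beat: Ferri, Gupta, Blom, Quon, Xu, Novak.
Xu beat: Ferri, Blom, Quon, Novak, Wren.
Both beat: Ferri, Blom, Quon, Novak — 4.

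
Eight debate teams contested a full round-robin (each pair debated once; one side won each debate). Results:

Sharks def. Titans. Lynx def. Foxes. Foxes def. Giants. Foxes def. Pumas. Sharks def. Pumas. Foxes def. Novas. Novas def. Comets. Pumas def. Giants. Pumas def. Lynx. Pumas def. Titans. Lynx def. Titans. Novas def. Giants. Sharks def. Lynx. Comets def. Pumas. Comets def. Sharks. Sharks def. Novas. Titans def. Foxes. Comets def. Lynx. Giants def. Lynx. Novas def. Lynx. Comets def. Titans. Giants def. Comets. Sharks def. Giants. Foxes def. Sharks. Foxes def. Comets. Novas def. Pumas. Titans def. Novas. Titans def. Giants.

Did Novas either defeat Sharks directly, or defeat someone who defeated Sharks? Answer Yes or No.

Yes

Novas did not beat Sharks directly.
Novas beat Giants, Pumas, Comets, Lynx. Of those, Comets beat Sharks.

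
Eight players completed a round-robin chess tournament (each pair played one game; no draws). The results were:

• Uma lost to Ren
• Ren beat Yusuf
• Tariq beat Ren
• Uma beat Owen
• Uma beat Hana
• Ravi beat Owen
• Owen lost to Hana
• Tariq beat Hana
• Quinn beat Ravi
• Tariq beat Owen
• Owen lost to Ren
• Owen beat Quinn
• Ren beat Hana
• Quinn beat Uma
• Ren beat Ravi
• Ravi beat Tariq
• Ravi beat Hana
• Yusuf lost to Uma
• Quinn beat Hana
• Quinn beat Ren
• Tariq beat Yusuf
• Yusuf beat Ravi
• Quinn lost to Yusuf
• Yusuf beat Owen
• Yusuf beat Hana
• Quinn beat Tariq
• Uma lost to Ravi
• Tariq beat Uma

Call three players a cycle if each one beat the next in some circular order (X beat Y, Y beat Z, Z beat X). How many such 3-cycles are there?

11

Win totals: Yusuf 4, Ravi 4, Quinn 5, Uma 3, Hana 1, Owen 1, Tariq 5, Ren 5.
A player with w wins dominates both others in C(w,2) triples; summing gives 6 + 6 + 10 + 3 + 0 + 0 + 10 + 10 = 45 transitive triples.
Total triples C(8,3) = 56, so cyclic triples = 56 − 45 = 11.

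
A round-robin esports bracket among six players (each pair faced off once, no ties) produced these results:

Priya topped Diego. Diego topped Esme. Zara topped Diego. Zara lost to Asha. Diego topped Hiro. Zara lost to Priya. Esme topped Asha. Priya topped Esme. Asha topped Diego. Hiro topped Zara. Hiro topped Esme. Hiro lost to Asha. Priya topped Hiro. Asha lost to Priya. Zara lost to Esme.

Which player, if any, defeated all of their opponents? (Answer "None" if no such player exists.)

Priya has 5 wins out of 5 opponents — a perfect record.

Priya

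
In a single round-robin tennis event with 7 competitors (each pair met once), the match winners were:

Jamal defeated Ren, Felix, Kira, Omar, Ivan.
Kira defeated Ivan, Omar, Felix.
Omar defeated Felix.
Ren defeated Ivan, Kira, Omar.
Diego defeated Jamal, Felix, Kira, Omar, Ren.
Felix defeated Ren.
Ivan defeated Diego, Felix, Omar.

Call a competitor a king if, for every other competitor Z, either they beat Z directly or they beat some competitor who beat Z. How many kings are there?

Ivan reaches everyone (king).
Omar cannot reach Ivan, Diego, Kira, Jamal in two steps.
Diego reaches everyone (king).
Kira cannot reach Jamal in two steps.
Felix cannot reach Diego, Jamal in two steps.
Jamal reaches everyone (king).
Ren cannot reach Jamal in two steps.
Kings: Ivan, Diego, Jamal — 3.

3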